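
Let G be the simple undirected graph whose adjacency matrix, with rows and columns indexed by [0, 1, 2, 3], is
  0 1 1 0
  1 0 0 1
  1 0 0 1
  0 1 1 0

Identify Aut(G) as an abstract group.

D_4

G is 2-regular and connected on 4 vertices, i.e. the cycle C_4. The automorphisms of the 4-cycle are exactly the symmetries of a regular 4-gon: the dihedral group D_4, |D_4| = 8.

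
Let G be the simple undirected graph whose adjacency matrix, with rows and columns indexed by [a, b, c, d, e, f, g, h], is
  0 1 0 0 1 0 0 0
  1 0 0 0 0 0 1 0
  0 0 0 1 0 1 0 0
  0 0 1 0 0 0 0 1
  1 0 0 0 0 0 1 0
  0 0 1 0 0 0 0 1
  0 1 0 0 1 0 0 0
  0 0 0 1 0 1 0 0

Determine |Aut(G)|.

G has two connected components, {c, d, f, h} and {a, b, e, g}; each is 2-regular, so G = C_4 ⊔ C_4. Aut of a disjoint union of two copies of C_4 is the wreath product D_4 ≀ Z_2, of order 2·8² = 128.

128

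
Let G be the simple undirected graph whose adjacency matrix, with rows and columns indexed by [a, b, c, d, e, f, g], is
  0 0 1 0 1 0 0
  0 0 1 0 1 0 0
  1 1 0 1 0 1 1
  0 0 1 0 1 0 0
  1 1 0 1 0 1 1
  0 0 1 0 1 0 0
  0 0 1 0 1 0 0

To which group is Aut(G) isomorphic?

S_2 × S_5

The vertices split by degree into {c, e} (degree 5) and {a, b, d, f, g} (degree 2); every edge runs between the two parts, so G is the complete bipartite graph K_{2,5}. The parts have unequal sizes, so no automorphism swaps them; each part is permuted independently, giving S_2 × S_5 of order 2!·5! = 240.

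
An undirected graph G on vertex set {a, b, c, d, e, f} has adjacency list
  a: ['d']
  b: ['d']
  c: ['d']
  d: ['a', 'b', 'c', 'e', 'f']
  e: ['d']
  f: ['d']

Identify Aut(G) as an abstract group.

S_5

Vertex d has degree 5 and every other vertex has degree 1, so G is the star K_{1,5} with centre d. Any automorphism fixes the centre and permutes the 5 leaves freely, so Aut(G) ≅ S_5 of order 5! = 120.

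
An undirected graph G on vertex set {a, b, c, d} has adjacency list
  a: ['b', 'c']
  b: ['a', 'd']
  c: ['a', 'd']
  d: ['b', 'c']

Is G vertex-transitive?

G is 2-regular and bipartite with parts {a, d} and {b, c} (each part is independent and every cross-pair is an edge), so G = K_{2,2}. Each part can be permuted independently (S_2 × S_2) and the two equal-size parts can also be swapped, giving (S_2 × S_2) ⋊ Z_2 of order 2·(2!)² = 8. This group acts transitively on the 4 vertices.

Yes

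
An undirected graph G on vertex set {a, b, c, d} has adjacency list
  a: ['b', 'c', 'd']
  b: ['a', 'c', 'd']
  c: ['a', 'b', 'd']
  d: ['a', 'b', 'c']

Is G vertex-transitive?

Every vertex has degree 3, so G is the complete graph K_4. Any permutation of the 4 vertices preserves K_4, so Aut(K_4) = S_4 of order 4! = 24. Under this action every vertex can be carried to every other, so G is vertex-transitive.

Yes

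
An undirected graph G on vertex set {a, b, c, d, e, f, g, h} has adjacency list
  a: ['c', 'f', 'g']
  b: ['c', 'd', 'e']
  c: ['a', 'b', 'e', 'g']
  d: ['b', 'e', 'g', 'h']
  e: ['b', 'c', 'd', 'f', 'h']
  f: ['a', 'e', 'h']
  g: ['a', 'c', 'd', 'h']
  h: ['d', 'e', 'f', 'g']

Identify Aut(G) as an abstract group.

1

The degree sequence is [3, 3, 4, 4, 5, 3, 4, 4]. Checking the degree-preserving permutations of the vertex set shows that none except the identity preserves every edge, so Aut(G) is trivial.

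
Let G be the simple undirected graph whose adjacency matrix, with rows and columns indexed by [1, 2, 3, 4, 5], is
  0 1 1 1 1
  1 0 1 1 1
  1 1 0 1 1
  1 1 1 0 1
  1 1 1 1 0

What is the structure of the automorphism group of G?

the symmetric group on 5 letters

All 5 vertices are pairwise adjacent: G = K_5. Every bijection on the vertex set is an automorphism of K_5; hence Aut(K_5) ≅ S_5, order 120.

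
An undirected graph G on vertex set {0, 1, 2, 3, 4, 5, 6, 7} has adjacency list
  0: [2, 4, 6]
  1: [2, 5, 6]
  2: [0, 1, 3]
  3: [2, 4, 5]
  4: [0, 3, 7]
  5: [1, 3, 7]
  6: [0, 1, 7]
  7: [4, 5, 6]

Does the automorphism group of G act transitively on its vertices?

G is 3-regular and bipartite on 2^3 = 8 vertices with girth 4; it is the hypercube graph Q_3. Aut(Q_3) consists of the signed permutations of the 3 coordinate axes: 3! permutations times 2^3 sign flips, so |Aut| = 2^3·3! = 48. Under this action every vertex can be carried to every other, so G is vertex-transitive.

Yes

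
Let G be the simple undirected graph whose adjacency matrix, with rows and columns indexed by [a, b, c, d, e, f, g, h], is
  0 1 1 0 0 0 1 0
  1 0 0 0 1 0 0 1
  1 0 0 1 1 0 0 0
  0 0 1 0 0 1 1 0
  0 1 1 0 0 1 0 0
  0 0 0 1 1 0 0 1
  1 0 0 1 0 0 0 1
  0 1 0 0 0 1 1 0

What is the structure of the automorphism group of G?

the hyperoctahedral group B_3

G is 3-regular and bipartite on 2^3 = 8 vertices with girth 4; it is the hypercube graph Q_3. Aut(Q_3) consists of the signed permutations of the 3 coordinate axes: 3! permutations times 2^3 sign flips, so |Aut| = 2^3·3! = 48.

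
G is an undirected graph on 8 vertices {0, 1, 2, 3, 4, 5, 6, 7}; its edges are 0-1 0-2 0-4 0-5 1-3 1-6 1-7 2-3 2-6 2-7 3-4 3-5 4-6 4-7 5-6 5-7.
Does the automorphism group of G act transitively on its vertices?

G is 4-regular and bipartite with parts {0, 3, 6, 7} and {1, 2, 4, 5} (each part is independent and every cross-pair is an edge), so G = K_{4,4}. Aut(K_{4,4}) is the wreath product S_4 ≀ Z_2: permute within each part, then optionally swap the parts; |Aut| = 2·(4!)² = 1152. This group acts transitively on the 8 vertices.

Yes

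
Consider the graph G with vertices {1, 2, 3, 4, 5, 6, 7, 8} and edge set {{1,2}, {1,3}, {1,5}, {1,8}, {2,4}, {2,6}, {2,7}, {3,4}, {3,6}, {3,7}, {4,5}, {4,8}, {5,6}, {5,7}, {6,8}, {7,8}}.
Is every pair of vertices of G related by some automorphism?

G is 4-regular and bipartite with parts {2, 3, 5, 8} and {1, 4, 6, 7} (each part is independent and every cross-pair is an edge), so G = K_{4,4}. Each part can be permuted independently (S_4 × S_4) and the two equal-size parts can also be swapped, giving (S_4 × S_4) ⋊ Z_2 of order 2·(4!)² = 1152. Under this action every vertex can be carried to every other, so G is vertex-transitive.

Yes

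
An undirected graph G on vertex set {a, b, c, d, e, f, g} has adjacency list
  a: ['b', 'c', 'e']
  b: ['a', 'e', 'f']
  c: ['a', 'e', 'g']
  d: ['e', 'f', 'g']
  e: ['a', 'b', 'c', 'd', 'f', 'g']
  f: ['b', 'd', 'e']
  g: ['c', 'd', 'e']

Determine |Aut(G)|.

12

Vertex e is the unique vertex of degree 6; the remaining 6 vertices each have degree 3 and induce a cycle, so G is the wheel on 7 vertices with hub e. With the hub fixed, the remaining symmetry is that of the rim cycle C_6, giving the dihedral group D_6.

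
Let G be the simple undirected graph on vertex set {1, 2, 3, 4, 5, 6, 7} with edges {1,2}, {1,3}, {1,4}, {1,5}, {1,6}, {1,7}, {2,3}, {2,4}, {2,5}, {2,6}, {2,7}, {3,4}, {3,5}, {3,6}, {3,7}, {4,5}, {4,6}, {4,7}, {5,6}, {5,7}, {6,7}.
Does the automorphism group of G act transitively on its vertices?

Yes

All 7 vertices are pairwise adjacent: G = K_7. Every bijection on the vertex set is an automorphism of K_7; hence Aut(K_7) ≅ S_7, order 5040. This group acts transitively on the 7 vertices.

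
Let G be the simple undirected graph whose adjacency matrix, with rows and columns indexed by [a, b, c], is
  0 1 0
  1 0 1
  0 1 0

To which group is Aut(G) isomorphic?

The degree sequence is [1, 2, 1]; the two degree-1 vertices a and c are the ends of a path, so G = P_3. The only nontrivial automorphism of a path is the end-to-end reflection, so Aut(G) ≅ Z_2.

the cyclic group of order 2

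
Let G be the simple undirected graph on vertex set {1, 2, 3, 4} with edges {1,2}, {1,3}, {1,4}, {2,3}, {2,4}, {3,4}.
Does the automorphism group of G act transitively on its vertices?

Yes

All 4 vertices are pairwise adjacent: G = K_4. Every bijection on the vertex set is an automorphism of K_4; hence Aut(K_4) ≅ S_4, order 24. Under this action every vertex can be carried to every other, so G is vertex-transitive.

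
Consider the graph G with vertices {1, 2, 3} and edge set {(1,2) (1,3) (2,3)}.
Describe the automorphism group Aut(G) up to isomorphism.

the symmetric group on 3 letters

Every vertex has degree 2, so G is the complete graph K_3. Any permutation of the 3 vertices preserves K_3, so Aut(K_3) = S_3 of order 3! = 6.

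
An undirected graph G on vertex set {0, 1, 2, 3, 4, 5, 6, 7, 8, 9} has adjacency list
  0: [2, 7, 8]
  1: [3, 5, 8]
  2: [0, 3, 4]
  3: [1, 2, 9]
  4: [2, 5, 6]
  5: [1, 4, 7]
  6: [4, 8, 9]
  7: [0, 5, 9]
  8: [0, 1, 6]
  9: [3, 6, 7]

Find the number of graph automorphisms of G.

G is 3-regular on 10 vertices with no triangles and no 4-cycles (girth 5): this is the Petersen graph. It is a classical fact that the Petersen graph has automorphism group S_5 (order 120), arising from its description as the Kneser graph K(5,2).

120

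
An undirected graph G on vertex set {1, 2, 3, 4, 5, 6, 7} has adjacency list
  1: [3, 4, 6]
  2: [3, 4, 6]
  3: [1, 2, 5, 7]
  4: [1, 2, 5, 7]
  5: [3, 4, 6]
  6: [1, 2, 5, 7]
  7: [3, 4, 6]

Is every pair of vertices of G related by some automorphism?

No

Automorphisms preserve degree, but G has vertices of degree 3 and vertices of degree 4; no automorphism maps one to the other, so G is not vertex-transitive.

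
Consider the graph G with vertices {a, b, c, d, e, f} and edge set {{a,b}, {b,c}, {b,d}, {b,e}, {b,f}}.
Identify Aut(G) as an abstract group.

Vertex b has degree 5 and every other vertex has degree 1, so G is the star K_{1,5} with centre b. The 5 leaves are pairwise interchangeable while the centre is fixed, giving Aut(G) = S_5.

S_5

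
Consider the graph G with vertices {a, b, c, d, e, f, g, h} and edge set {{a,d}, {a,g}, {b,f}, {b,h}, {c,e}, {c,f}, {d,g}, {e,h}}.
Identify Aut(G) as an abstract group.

D_3 × D_5

G has two connected components, {b, c, e, f, h} and {a, d, g}; each is 2-regular, so G = C_5 ⊔ C_3. No automorphism exchanges components of different sizes, hence Aut(G) is the direct product D_3 × D_5, order 60.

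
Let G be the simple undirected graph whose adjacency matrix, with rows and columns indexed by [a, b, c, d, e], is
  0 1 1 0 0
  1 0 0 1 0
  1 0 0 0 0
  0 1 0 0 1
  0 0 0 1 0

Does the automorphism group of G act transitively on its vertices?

Automorphisms preserve degree, but G has vertices of degree 1 and vertices of degree 2; no automorphism maps one to the other, so G is not vertex-transitive.

No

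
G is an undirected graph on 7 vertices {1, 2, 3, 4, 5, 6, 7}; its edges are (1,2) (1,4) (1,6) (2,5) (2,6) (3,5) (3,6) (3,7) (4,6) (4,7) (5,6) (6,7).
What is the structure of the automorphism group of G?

D_6

Vertex 6 is the unique vertex of degree 6; the remaining 6 vertices each have degree 3 and induce a cycle, so G is the wheel on 7 vertices with hub 6. Every automorphism fixes the hub and acts on the rim 6-cycle, so Aut(G) ≅ Aut(C_6) = D_6 of order 12.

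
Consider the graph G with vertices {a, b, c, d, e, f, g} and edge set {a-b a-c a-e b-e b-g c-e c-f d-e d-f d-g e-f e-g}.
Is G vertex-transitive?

Vertex e is the only vertex of degree 6, so every automorphism fixes it; G is not vertex-transitive.

No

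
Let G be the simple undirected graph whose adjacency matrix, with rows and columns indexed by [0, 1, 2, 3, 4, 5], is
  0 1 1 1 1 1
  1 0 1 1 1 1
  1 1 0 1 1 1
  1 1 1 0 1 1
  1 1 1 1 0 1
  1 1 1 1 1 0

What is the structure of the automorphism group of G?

S_6

All 6 vertices are pairwise adjacent: G = K_6. Every bijection on the vertex set is an automorphism of K_6; hence Aut(K_6) ≅ S_6, order 720.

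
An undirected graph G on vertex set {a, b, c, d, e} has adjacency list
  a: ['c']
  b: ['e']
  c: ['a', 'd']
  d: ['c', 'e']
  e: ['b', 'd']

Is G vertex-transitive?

No

Automorphisms preserve degree, but G has vertices of degree 1 and vertices of degree 2; no automorphism maps one to the other, so G is not vertex-transitive.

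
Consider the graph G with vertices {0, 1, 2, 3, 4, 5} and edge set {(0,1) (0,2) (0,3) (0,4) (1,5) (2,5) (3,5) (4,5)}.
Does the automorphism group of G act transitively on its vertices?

No

Automorphisms preserve degree, but G has vertices of degree 2 and vertices of degree 4; no automorphism maps one to the other, so G is not vertex-transitive.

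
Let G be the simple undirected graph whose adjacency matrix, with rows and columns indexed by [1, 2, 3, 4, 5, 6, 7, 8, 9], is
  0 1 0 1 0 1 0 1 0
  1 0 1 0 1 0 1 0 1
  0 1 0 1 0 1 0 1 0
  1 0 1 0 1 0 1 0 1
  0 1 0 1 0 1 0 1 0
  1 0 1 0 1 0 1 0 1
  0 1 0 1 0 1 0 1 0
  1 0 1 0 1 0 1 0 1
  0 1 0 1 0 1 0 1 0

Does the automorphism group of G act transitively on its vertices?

Automorphisms preserve degree, but G has vertices of degree 4 and vertices of degree 5; no automorphism maps one to the other, so G is not vertex-transitive.

No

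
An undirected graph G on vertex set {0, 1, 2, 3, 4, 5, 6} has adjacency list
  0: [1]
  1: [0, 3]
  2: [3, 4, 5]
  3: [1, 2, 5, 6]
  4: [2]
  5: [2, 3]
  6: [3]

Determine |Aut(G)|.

Degrees alone do not determine every vertex (e.g. 0 and 4 both have degree 1), but their neighbour-degree multisets differ: N(0) has degrees [2] while N(4) has degrees [3]. Repeating this refinement separates all vertices, so the only automorphism is the identity.

1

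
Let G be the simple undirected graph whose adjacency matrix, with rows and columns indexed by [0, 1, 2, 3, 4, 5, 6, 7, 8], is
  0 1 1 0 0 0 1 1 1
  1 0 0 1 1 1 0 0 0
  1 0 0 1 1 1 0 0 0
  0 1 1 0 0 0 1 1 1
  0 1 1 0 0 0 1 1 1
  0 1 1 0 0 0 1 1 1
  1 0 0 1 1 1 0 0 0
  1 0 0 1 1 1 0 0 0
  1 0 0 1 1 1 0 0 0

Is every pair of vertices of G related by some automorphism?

No

Automorphisms preserve degree, but G has vertices of degree 4 and vertices of degree 5; no automorphism maps one to the other, so G is not vertex-transitive.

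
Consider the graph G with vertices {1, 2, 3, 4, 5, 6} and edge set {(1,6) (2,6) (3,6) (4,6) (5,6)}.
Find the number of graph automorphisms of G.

120

Vertex 6 has degree 5 and every other vertex has degree 1, so G is the star K_{1,5} with centre 6. The 5 leaves are pairwise interchangeable while the centre is fixed, giving Aut(G) = S_5.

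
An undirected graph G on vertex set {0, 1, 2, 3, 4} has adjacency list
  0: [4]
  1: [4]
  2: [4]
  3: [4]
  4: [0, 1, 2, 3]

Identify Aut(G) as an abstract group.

the symmetric group on 4 letters

Vertex 4 has degree 4 and every other vertex has degree 1, so G is the star K_{1,4} with centre 4. Any automorphism fixes the centre and permutes the 4 leaves freely, so Aut(G) ≅ S_4 of order 4! = 24.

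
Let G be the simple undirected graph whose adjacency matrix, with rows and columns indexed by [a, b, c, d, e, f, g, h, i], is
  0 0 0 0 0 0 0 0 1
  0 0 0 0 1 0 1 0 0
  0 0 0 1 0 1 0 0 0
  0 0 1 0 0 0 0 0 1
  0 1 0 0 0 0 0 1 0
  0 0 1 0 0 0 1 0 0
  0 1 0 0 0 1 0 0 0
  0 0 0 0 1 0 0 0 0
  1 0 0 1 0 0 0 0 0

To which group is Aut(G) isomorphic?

C_2

The degree sequence is [1, 2, 2, 2, 2, 2, 2, 1, 2]; the two degree-1 vertices a and h are the ends of a path, so G = P_9. A path has exactly one nontrivial symmetry — reversal — giving Aut(G) of order 2.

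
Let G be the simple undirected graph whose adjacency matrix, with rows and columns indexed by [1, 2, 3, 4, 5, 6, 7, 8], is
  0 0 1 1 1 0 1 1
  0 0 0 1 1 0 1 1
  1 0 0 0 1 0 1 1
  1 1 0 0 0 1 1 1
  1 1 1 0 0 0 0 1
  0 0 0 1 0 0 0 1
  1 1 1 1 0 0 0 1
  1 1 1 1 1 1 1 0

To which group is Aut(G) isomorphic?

1

The degree sequence is [5, 4, 4, 5, 4, 2, 5, 7]. Checking the degree-preserving permutations of the vertex set shows that none except the identity preserves every edge, so Aut(G) is trivial.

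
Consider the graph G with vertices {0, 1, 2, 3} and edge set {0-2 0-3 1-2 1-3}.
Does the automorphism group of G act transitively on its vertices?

Yes

G is 2-regular and bipartite on 2^2 = 4 vertices with girth 4; it is the hypercube graph Q_2. The symmetry group of the 2-cube is the hyperoctahedral group B_2 = Z_2 ≀ S_2, of order 2^2·2! = 8. This group acts transitively on the 4 vertices.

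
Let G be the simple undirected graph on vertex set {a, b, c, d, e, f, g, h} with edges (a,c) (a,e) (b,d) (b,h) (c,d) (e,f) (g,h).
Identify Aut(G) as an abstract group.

Z_2

The degree sequence is [2, 2, 2, 2, 2, 1, 1, 2]; the two degree-1 vertices f and g are the ends of a path, so G = P_8. The only nontrivial automorphism of a path is the end-to-end reflection, so Aut(G) ≅ Z_2.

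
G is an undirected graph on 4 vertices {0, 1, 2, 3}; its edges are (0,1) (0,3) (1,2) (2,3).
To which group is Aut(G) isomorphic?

G is 2-regular and connected on 4 vertices, i.e. the cycle C_4. The automorphisms of the 4-cycle are exactly the symmetries of a regular 4-gon: the dihedral group D_4, |D_4| = 8.

D_4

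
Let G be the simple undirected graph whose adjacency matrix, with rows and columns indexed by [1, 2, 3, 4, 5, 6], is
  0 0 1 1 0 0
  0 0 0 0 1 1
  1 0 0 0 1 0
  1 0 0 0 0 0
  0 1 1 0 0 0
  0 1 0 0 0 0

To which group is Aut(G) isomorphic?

The degree sequence is [2, 2, 2, 1, 2, 1]; the two degree-1 vertices 4 and 6 are the ends of a path, so G = P_6. The only nontrivial automorphism of a path is the end-to-end reflection, so Aut(G) ≅ Z_2.

C_2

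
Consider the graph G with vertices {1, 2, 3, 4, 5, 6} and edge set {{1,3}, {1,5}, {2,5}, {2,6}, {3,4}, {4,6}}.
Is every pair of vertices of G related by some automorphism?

Yes

G is 2-regular and connected on 6 vertices, i.e. the cycle C_6. The automorphisms of the 6-cycle are exactly the symmetries of a regular 6-gon: the dihedral group D_6, |D_6| = 12. This group acts transitively on the 6 vertices.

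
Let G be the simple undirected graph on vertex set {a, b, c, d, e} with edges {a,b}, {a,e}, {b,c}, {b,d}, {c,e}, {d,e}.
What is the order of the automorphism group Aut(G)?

The vertices split by degree into {b, e} (degree 3) and {a, c, d} (degree 2); every edge runs between the two parts, so G is the complete bipartite graph K_{2,3}. The parts have unequal sizes, so no automorphism swaps them; each part is permuted independently, giving S_3 × S_2 of order 3!·2! = 12.

12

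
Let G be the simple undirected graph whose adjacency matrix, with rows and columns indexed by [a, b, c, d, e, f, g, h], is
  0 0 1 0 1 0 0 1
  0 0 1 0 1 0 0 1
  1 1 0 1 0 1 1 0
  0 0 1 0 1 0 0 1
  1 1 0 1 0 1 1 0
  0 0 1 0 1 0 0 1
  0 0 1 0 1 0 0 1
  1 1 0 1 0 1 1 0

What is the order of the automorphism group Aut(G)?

The vertices split by degree into {c, e, h} (degree 5) and {a, b, d, f, g} (degree 3); every edge runs between the two parts, so G is the complete bipartite graph K_{3,5}. Automorphisms preserve the bipartition setwise (since the parts differ in size) and act as S_5 × S_3 within it; |Aut| = 720.

720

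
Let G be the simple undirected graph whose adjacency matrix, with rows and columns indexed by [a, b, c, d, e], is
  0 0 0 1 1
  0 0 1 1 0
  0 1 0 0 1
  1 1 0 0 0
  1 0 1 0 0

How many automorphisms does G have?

G is 2-regular and connected on 5 vertices, i.e. the cycle C_5. C_5 has 5 rotations and 5 reflections, so Aut(C_5) ≅ D_5 of order 10.

10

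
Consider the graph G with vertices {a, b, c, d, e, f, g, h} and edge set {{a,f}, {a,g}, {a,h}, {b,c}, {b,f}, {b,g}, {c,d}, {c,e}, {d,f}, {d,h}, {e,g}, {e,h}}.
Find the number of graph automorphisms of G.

G is 3-regular and bipartite on 2^3 = 8 vertices with girth 4; it is the hypercube graph Q_3. Aut(Q_3) consists of the signed permutations of the 3 coordinate axes: 3! permutations times 2^3 sign flips, so |Aut| = 2^3·3! = 48.

48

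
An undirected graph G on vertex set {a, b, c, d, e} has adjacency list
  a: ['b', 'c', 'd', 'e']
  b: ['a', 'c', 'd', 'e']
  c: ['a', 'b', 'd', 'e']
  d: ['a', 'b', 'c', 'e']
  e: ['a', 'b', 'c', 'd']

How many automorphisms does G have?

120

Every vertex has degree 4, so G is the complete graph K_5. Every bijection on the vertex set is an automorphism of K_5; hence Aut(K_5) ≅ S_5, order 120.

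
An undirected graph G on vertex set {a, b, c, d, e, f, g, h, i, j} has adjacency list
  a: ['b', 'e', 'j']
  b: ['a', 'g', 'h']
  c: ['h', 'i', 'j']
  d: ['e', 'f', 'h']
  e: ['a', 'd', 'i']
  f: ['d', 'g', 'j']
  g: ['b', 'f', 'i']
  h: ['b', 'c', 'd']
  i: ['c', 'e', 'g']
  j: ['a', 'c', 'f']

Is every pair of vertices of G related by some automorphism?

Yes

G is 3-regular on 10 vertices with no triangles and no 4-cycles (girth 5): this is the Petersen graph. It is a classical fact that the Petersen graph has automorphism group S_5 (order 120), arising from its description as the Kneser graph K(5,2). This group acts transitively on the 10 vertices.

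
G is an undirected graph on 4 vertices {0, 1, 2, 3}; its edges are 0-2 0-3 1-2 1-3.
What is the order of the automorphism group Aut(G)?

8

G is 2-regular and bipartite on 2^2 = 4 vertices with girth 4; it is the hypercube graph Q_2. Aut(Q_2) consists of the signed permutations of the 2 coordinate axes: 2! permutations times 2^2 sign flips, so |Aut| = 2^2·2! = 8.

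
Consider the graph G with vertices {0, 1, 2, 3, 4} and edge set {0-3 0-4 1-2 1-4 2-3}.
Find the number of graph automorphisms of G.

10

Every vertex has degree 2 and the graph is connected, so G is the 5-cycle C_5. C_5 has 5 rotations and 5 reflections, so Aut(C_5) ≅ D_5 of order 10.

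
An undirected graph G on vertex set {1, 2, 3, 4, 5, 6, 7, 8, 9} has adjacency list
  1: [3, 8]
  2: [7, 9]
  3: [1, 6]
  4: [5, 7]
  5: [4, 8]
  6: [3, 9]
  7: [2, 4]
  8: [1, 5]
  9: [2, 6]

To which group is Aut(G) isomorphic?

G is 2-regular and connected on 9 vertices, i.e. the cycle C_9. The automorphisms of the 9-cycle are exactly the symmetries of a regular 9-gon: the dihedral group D_9, |D_9| = 18.

the dihedral group of order 18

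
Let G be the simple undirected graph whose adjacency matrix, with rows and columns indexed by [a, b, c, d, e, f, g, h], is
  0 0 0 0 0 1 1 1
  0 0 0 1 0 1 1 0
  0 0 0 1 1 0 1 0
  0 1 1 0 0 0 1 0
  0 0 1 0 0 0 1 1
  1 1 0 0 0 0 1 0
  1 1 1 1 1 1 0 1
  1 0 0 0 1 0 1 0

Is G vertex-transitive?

Vertex g is the only vertex of degree 7, so every automorphism fixes it; G is not vertex-transitive.

No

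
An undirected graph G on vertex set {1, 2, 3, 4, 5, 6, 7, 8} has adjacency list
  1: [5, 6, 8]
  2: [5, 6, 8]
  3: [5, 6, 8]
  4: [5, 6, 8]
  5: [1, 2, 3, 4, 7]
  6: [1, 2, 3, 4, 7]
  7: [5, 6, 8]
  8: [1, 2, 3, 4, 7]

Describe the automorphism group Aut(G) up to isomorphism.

The vertices split by degree into {5, 6, 8} (degree 5) and {1, 2, 3, 4, 7} (degree 3); every edge runs between the two parts, so G is the complete bipartite graph K_{3,5}. Automorphisms preserve the bipartition setwise (since the parts differ in size) and act as S_5 × S_3 within it; |Aut| = 720.

S_5 × S_3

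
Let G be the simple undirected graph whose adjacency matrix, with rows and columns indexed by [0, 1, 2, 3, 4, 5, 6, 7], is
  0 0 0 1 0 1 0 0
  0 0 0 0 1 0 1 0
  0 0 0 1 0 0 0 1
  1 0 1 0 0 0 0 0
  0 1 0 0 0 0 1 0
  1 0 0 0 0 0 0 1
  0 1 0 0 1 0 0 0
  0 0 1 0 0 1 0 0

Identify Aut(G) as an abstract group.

D_3 × D_5

G has two connected components, {0, 2, 3, 5, 7} and {1, 4, 6}; each is 2-regular, so G = C_5 ⊔ C_3. The components are non-isomorphic (different sizes), so Aut(G) = Aut(C_3) × Aut(C_5) = D_3 × D_5 of order 6·10 = 60.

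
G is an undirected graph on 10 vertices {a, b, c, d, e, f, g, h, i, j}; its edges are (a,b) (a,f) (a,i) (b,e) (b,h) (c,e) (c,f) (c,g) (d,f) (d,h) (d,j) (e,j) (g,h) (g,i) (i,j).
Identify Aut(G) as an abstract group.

G is 3-regular on 10 vertices with no triangles and no 4-cycles (girth 5): this is the Petersen graph. It is a classical fact that the Petersen graph has automorphism group S_5 (order 120), arising from its description as the Kneser graph K(5,2).

the symmetric group S_5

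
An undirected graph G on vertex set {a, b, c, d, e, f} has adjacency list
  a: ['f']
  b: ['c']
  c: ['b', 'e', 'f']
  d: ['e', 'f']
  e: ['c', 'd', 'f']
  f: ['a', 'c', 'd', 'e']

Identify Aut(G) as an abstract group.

1

Degrees alone do not determine every vertex (e.g. a and b both have degree 1), but their neighbour-degree multisets differ: N(a) has degrees [4] while N(b) has degrees [3]. Repeating this refinement separates all vertices, so the only automorphism is the identity.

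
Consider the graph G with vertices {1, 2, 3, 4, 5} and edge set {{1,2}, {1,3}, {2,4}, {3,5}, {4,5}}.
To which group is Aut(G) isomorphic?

the dihedral group of order 10

Every vertex has degree 2 and the graph is connected, so G is the 5-cycle C_5. The automorphisms of the 5-cycle are exactly the symmetries of a regular 5-gon: the dihedral group D_5, |D_5| = 10.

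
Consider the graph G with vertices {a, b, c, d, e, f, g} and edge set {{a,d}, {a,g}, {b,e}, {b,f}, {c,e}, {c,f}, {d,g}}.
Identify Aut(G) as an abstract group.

D_3 × D_4

G has two connected components, {b, c, e, f} and {a, d, g}; each is 2-regular, so G = C_4 ⊔ C_3. No automorphism exchanges components of different sizes, hence Aut(G) is the direct product D_3 × D_4, order 48.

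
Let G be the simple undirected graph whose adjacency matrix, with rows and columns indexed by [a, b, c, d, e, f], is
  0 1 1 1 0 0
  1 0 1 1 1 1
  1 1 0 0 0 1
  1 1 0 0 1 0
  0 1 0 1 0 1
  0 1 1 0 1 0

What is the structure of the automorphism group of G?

Vertex b is the unique vertex of degree 5; the remaining 5 vertices each have degree 3 and induce a cycle, so G is the wheel on 6 vertices with hub b. With the hub fixed, the remaining symmetry is that of the rim cycle C_5, giving the dihedral group D_5.

the dihedral group of order 10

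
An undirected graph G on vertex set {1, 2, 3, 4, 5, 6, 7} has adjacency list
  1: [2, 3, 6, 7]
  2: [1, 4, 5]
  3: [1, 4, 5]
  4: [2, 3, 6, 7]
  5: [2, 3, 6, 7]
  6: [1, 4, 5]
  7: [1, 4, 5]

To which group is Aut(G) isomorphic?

The vertices split by degree into {1, 4, 5} (degree 4) and {2, 3, 6, 7} (degree 3); every edge runs between the two parts, so G is the complete bipartite graph K_{3,4}. Automorphisms preserve the bipartition setwise (since the parts differ in size) and act as S_4 × S_3 within it; |Aut| = 144.

S_4 × S_3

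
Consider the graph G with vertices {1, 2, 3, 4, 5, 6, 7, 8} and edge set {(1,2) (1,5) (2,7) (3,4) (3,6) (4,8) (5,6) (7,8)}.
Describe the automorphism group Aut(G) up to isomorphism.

the dihedral group of order 16

Every vertex has degree 2 and the graph is connected, so G is the 8-cycle C_8. C_8 has 8 rotations and 8 reflections, so Aut(C_8) ≅ D_8 of order 16.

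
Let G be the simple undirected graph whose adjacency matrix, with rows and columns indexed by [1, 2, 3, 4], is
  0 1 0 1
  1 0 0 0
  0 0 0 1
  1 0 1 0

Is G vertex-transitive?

No

Automorphisms preserve degree, but G has vertices of degree 1 and vertices of degree 2; no automorphism maps one to the other, so G is not vertex-transitive.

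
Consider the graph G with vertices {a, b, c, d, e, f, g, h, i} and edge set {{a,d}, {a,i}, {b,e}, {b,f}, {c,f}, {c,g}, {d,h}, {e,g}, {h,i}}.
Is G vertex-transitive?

No

G has two connected components, {b, c, e, f, g} and {a, d, h, i}; each is 2-regular, so G = C_5 ⊔ C_4. The orbit of a under Aut(G) is {a, d, h, i}, which does not contain b, so G is not vertex-transitive.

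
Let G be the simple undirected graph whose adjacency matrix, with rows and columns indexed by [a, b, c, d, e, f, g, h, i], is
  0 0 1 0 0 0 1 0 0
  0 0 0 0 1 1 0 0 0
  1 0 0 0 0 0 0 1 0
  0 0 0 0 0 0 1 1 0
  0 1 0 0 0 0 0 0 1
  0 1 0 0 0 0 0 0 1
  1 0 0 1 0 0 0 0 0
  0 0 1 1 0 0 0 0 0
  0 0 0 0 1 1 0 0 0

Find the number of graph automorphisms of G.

80

G has two connected components, {a, c, d, g, h} and {b, e, f, i}; each is 2-regular, so G = C_5 ⊔ C_4. No automorphism exchanges components of different sizes, hence Aut(G) is the direct product D_5 × D_4, order 80.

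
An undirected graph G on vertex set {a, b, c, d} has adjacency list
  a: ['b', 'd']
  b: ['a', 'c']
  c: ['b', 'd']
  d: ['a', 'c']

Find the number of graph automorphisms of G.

Every vertex has degree 2 and the graph is connected, so G is the 4-cycle C_4. The automorphisms of the 4-cycle are exactly the symmetries of a regular 4-gon: the dihedral group D_4, |D_4| = 8.

8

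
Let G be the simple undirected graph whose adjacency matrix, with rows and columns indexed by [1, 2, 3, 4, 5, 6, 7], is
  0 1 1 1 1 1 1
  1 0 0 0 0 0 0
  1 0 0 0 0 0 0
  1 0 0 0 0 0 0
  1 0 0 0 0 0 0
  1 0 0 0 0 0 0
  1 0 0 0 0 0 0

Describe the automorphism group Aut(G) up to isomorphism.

Vertex 1 has degree 6 and every other vertex has degree 1, so G is the star K_{1,6} with centre 1. Any automorphism fixes the centre and permutes the 6 leaves freely, so Aut(G) ≅ S_6 of order 6! = 720.

S_6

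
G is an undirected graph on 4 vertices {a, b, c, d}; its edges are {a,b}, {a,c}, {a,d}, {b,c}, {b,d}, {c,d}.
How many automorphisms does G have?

All 4 vertices are pairwise adjacent: G = K_4. Any permutation of the 4 vertices preserves K_4, so Aut(K_4) = S_4 of order 4! = 24.

24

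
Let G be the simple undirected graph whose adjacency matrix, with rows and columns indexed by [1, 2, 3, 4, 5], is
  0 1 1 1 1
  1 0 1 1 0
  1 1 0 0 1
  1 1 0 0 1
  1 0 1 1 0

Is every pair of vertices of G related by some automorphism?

No

Vertex 1 is the only vertex of degree 4, so every automorphism fixes it; G is not vertex-transitive.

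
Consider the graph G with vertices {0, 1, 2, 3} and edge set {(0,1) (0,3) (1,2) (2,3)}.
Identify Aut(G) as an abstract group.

G is 2-regular and bipartite on 2^2 = 4 vertices with girth 4; it is the hypercube graph Q_2. Aut(Q_2) consists of the signed permutations of the 2 coordinate axes: 2! permutations times 2^2 sign flips, so |Aut| = 2^2·2! = 8.

the dihedral group of order 8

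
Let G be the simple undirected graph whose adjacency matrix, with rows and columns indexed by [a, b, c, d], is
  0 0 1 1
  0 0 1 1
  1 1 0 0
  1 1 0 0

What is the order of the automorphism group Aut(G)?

G is 2-regular and bipartite on 2^2 = 4 vertices with girth 4; it is the hypercube graph Q_2. The symmetry group of the 2-cube is the hyperoctahedral group B_2 = Z_2 ≀ S_2, of order 2^2·2! = 8.

8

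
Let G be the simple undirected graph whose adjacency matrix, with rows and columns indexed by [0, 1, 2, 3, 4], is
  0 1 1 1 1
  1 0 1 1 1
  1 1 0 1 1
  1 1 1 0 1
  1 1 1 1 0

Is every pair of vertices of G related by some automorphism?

Yes

Every vertex has degree 4, so G is the complete graph K_5. Every bijection on the vertex set is an automorphism of K_5; hence Aut(K_5) ≅ S_5, order 120. This group acts transitively on the 5 vertices.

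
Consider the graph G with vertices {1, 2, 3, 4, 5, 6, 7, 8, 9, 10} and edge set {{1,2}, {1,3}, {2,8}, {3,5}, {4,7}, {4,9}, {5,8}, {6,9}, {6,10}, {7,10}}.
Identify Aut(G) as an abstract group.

D_5 ≀ Z_2

G has two connected components, {1, 2, 3, 5, 8} and {4, 6, 7, 9, 10}; each is 2-regular, so G = C_5 ⊔ C_5. With two isomorphic components, Aut(G) = Aut(C_5) ≀ S_2 = (D_5 × D_5) ⋊ Z_2: permute each cycle by D_5, then optionally swap the two cycles. Order 2·(2·5)² = 200.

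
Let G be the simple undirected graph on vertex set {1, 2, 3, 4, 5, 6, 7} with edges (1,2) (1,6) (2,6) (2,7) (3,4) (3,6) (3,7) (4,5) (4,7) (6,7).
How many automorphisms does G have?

Degrees alone do not determine every vertex (e.g. 2 and 3 both have degree 3), but their neighbour-degree multisets differ: N(2) has degrees [2, 4, 4] while N(3) has degrees [3, 4, 4]. Repeating this refinement separates all vertices, so the only automorphism is the identity.

1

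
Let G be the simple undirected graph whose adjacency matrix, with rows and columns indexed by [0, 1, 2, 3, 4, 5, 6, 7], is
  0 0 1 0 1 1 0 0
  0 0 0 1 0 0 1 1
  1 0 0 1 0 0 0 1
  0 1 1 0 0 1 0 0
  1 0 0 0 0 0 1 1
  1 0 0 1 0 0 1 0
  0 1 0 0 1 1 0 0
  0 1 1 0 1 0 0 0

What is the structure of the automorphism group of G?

Z_2^3 ⋊ S_3

G is 3-regular and bipartite on 2^3 = 8 vertices with girth 4; it is the hypercube graph Q_3. The symmetry group of the 3-cube is the hyperoctahedral group B_3 = Z_2 ≀ S_3, of order 2^3·3! = 48.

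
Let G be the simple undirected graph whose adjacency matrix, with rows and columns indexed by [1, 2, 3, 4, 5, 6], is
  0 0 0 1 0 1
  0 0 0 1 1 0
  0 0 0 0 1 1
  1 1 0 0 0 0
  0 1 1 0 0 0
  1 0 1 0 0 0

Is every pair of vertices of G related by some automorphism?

Yes

G is 2-regular and connected on 6 vertices, i.e. the cycle C_6. The automorphisms of the 6-cycle are exactly the symmetries of a regular 6-gon: the dihedral group D_6, |D_6| = 12. Under this action every vertex can be carried to every other, so G is vertex-transitive.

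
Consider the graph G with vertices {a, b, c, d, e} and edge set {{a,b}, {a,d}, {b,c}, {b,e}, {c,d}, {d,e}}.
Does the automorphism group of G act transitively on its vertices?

Automorphisms preserve degree, but G has vertices of degree 2 and vertices of degree 3; no automorphism maps one to the other, so G is not vertex-transitive.

No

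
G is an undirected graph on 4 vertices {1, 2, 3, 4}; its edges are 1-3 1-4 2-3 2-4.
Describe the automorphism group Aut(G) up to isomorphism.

the dihedral group of order 8

G is 2-regular and connected on 4 vertices, i.e. the cycle C_4. The automorphisms of the 4-cycle are exactly the symmetries of a regular 4-gon: the dihedral group D_4, |D_4| = 8.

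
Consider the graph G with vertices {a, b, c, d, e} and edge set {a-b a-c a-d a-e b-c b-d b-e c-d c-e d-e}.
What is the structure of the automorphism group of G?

Every vertex has degree 4, so G is the complete graph K_5. Any permutation of the 5 vertices preserves K_5, so Aut(K_5) = S_5 of order 5! = 120.

the symmetric group on 5 letters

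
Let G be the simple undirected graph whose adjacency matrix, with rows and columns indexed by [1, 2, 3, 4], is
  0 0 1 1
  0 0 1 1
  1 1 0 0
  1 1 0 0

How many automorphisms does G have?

8

G is 2-regular and connected on 4 vertices, i.e. the cycle C_4. C_4 has 4 rotations and 4 reflections, so Aut(C_4) ≅ D_4 of order 8.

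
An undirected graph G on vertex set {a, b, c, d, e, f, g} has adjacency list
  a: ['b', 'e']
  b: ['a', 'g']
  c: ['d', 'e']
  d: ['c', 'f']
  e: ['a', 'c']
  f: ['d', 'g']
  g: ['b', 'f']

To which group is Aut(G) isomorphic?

Every vertex has degree 2 and the graph is connected, so G is the 7-cycle C_7. C_7 has 7 rotations and 7 reflections, so Aut(C_7) ≅ D_7 of order 14.

D_7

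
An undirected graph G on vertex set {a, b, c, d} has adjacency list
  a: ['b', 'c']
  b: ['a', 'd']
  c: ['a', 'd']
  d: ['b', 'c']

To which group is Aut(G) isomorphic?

Every vertex has degree 2 and the graph is connected, so G is the 4-cycle C_4. C_4 has 4 rotations and 4 reflections, so Aut(C_4) ≅ D_4 of order 8.

the dihedral group of order 8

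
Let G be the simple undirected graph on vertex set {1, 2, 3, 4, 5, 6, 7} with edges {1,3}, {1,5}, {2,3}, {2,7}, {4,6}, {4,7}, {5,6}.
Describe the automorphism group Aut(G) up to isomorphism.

Every vertex has degree 2 and the graph is connected, so G is the 7-cycle C_7. The automorphisms of the 7-cycle are exactly the symmetries of a regular 7-gon: the dihedral group D_7, |D_7| = 14.

D_7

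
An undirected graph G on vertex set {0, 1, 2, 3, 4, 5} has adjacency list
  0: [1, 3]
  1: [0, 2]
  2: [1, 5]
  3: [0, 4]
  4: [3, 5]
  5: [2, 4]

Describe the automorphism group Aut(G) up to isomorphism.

G is 2-regular and connected on 6 vertices, i.e. the cycle C_6. C_6 has 6 rotations and 6 reflections, so Aut(C_6) ≅ D_6 of order 12.

D_6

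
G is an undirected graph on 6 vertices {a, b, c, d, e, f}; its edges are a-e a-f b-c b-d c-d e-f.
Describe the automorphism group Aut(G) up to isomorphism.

(D_3 × D_3) ⋊ Z_2

G has two connected components, {b, c, d} and {a, e, f}; each is 2-regular, so G = C_3 ⊔ C_3. Aut of a disjoint union of two copies of C_3 is the wreath product D_3 ≀ Z_2, of order 2·6² = 72.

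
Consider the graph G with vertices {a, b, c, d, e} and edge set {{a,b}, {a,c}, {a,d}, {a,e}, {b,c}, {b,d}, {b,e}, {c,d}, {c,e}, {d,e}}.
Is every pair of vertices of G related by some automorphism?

Every vertex has degree 4, so G is the complete graph K_5. Any permutation of the 5 vertices preserves K_5, so Aut(K_5) = S_5 of order 5! = 120. This group acts transitively on the 5 vertices.

Yes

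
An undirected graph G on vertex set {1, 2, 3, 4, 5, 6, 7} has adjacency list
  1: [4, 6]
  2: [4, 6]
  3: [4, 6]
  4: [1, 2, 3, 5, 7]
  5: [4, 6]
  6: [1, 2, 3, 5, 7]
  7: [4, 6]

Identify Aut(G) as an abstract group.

The vertices split by degree into {4, 6} (degree 5) and {1, 2, 3, 5, 7} (degree 2); every edge runs between the two parts, so G is the complete bipartite graph K_{2,5}. The parts have unequal sizes, so no automorphism swaps them; each part is permuted independently, giving S_5 × S_2 of order 5!·2! = 240.

S_5 × S_2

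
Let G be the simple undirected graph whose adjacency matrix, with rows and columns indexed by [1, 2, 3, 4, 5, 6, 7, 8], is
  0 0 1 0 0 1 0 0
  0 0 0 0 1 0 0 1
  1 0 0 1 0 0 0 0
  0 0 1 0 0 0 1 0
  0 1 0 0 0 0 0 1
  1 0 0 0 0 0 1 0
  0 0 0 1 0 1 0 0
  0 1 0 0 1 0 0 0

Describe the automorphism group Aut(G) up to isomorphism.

G has two connected components, {1, 3, 4, 6, 7} and {2, 5, 8}; each is 2-regular, so G = C_5 ⊔ C_3. No automorphism exchanges components of different sizes, hence Aut(G) is the direct product D_5 × D_3, order 60.

D_5 × D_3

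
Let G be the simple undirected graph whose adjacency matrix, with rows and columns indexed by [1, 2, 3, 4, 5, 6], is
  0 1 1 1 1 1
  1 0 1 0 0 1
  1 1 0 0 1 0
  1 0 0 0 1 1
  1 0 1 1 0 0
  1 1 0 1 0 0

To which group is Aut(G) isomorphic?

the dihedral group of order 10

Vertex 1 is the unique vertex of degree 5; the remaining 5 vertices each have degree 3 and induce a cycle, so G is the wheel on 6 vertices with hub 1. Every automorphism fixes the hub and acts on the rim 5-cycle, so Aut(G) ≅ Aut(C_5) = D_5 of order 10.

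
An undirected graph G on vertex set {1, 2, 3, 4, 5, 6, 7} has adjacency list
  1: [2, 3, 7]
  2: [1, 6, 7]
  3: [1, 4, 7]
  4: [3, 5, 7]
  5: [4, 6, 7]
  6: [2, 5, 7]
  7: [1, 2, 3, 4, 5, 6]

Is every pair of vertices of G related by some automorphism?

No

Vertex 7 is the only vertex of degree 6, so every automorphism fixes it; G is not vertex-transitive.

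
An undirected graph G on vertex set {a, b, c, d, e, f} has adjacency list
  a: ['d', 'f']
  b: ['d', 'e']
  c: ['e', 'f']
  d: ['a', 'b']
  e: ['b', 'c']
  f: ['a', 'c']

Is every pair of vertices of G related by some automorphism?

Yes

G is 2-regular and connected on 6 vertices, i.e. the cycle C_6. The automorphisms of the 6-cycle are exactly the symmetries of a regular 6-gon: the dihedral group D_6, |D_6| = 12. This group acts transitively on the 6 vertices.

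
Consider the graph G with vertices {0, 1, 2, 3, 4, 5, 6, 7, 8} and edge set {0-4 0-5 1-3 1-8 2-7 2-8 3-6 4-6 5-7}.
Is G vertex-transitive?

G is 2-regular and connected on 9 vertices, i.e. the cycle C_9. The automorphisms of the 9-cycle are exactly the symmetries of a regular 9-gon: the dihedral group D_9, |D_9| = 18. Under this action every vertex can be carried to every other, so G is vertex-transitive.

Yes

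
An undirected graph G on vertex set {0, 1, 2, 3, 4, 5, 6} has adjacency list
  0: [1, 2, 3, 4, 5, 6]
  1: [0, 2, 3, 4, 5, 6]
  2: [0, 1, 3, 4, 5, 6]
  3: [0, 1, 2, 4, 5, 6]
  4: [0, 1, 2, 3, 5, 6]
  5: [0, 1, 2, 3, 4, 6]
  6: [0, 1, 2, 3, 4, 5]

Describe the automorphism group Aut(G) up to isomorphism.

S_7

All 7 vertices are pairwise adjacent: G = K_7. Every bijection on the vertex set is an automorphism of K_7; hence Aut(K_7) ≅ S_7, order 5040.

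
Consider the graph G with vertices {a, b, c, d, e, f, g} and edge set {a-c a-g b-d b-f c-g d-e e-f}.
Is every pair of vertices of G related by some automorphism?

No

G has two connected components, {b, d, e, f} and {a, c, g}; each is 2-regular, so G = C_4 ⊔ C_3. The orbit of a under Aut(G) is {a, c, g}, which does not contain b, so G is not vertex-transitive.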